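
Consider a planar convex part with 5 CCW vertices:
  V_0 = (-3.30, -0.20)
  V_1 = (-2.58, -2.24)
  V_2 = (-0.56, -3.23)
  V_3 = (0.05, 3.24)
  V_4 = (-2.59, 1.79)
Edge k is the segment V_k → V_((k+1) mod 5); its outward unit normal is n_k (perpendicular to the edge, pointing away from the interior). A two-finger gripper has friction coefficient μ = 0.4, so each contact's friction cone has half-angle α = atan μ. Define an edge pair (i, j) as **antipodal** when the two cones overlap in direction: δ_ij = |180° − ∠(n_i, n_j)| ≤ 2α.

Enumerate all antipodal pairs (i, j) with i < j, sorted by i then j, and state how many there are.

α = atan 0.4 = 21.80°;  2α = 43.60°
n_0 = (-0.9430, -0.3328)
n_1 = (-0.4401, -0.8980)
n_2 = (+0.9956, -0.0939)
n_3 = (-0.4814, +0.8765)
n_4 = (-0.9418, +0.3360)
  (0,1): δ = 135.55°  ·
  (0,2): δ = 24.83°  ✓
  (0,3): δ = 99.34°  ·
  (0,4): δ = 140.92°  ·
  (1,2): δ = 69.28°  ·
  (1,3): δ = 54.89°  ·
  (1,4): δ = 96.47°  ·
  (2,3): δ = 55.84°  ·
  (2,4): δ = 14.25°  ✓
  (3,4): δ = 138.41°  ·
antipodal pairs: 2

count = 2; pairs: (0,2), (2,4)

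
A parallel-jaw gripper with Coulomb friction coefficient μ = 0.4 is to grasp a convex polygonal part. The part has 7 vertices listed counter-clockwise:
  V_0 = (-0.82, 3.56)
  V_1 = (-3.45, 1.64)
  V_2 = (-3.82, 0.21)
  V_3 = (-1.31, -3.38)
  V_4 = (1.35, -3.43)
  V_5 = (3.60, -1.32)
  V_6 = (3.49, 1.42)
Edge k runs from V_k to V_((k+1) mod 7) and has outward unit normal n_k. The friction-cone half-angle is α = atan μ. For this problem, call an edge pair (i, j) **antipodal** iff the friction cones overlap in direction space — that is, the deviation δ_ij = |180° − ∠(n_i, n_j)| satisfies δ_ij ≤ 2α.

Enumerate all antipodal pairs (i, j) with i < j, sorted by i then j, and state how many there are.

α = atan 0.4 = 21.80°;  2α = 43.60°
n_0 = (-0.5896, +0.8077)
n_1 = (-0.9681, +0.2505)
n_2 = (-0.8196, -0.5730)
n_3 = (-0.0188, -0.9998)
n_4 = (+0.6840, -0.7294)
n_5 = (+0.9992, +0.0401)
n_6 = (+0.4447, +0.8957)
  (0,1): δ = 140.64°  ·
  (0,2): δ = 91.17°  ·
  (0,3): δ = 37.21°  ✓
  (0,4): δ = 7.03°  ✓
  (0,5): δ = 56.17°  ·
  (0,6): δ = 117.46°  ·
  (1,2): δ = 130.53°  ·
  (1,3): δ = 76.57°  ·
  (1,4): δ = 32.33°  ✓
  (1,5): δ = 16.81°  ✓
  (1,6): δ = 78.10°  ·
  (2,3): δ = 126.04°  ·
  (2,4): δ = 81.80°  ·
  (2,5): δ = 32.66°  ✓
  (2,6): δ = 28.63°  ✓
  (3,4): δ = 135.76°  ·
  (3,5): δ = 86.62°  ·
  (3,6): δ = 25.33°  ✓
  (4,5): δ = 130.86°  ·
  (4,6): δ = 69.57°  ·
  (5,6): δ = 118.70°  ·
antipodal pairs: 7

count = 7; pairs: (0,3), (0,4), (1,4), (1,5), (2,5), (2,6), (3,6)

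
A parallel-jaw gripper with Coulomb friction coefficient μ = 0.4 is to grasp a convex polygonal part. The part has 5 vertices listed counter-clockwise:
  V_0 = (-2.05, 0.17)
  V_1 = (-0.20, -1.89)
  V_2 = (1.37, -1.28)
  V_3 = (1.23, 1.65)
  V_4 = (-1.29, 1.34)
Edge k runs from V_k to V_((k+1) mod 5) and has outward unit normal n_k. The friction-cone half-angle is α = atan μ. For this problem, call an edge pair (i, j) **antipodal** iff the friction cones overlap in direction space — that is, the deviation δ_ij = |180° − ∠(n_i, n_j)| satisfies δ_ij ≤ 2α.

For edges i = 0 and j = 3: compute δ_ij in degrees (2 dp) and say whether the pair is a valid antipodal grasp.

δ = 55.09°, invalid

α = atan 0.4 = 21.80°;  2α = 43.60°
edge 0: e_0 = (+1.85, -2.06);  n_0 = (-0.7440, -0.6682)
edge 3: e_3 = (-2.52, -0.31);  n_3 = (-0.1221, +0.9925)
∠(n_0, n_3) = 124.91°
δ = |180° − 124.91°| = 55.09°
55.09° > 2α = 43.60°  →  invalid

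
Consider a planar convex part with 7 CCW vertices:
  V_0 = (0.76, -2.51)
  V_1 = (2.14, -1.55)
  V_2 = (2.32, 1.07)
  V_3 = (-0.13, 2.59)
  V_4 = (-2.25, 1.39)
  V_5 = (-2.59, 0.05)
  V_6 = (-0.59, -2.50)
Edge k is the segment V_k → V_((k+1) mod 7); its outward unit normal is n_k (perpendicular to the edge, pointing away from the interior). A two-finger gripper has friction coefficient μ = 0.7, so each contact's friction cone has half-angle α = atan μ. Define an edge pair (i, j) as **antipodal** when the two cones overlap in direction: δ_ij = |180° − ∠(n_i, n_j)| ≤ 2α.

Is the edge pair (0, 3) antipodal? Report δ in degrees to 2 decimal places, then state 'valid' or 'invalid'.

δ = 5.31°, valid

α = atan 0.7 = 34.99°;  2α = 69.98°
edge 0: e_0 = (+1.38, +0.96);  n_0 = (+0.5711, -0.8209)
edge 3: e_3 = (-2.12, -1.20);  n_3 = (-0.4926, +0.8703)
∠(n_0, n_3) = 174.69°
δ = |180° − 174.69°| = 5.31°
5.31° ≤ 2α = 69.98°  →  valid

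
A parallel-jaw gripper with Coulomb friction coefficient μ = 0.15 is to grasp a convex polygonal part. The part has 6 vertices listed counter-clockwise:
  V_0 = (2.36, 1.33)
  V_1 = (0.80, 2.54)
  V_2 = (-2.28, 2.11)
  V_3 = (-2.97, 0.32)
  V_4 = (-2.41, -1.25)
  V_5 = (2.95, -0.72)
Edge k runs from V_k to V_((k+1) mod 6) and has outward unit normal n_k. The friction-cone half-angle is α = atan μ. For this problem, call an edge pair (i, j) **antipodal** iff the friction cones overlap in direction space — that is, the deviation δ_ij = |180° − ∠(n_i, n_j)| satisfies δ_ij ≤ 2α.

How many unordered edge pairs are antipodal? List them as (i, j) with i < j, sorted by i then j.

count = 2; pairs: (1,4), (3,5)

α = atan 0.15 = 8.53°;  2α = 17.06°
n_0 = (+0.6129, +0.7902)
n_1 = (-0.1383, +0.9904)
n_2 = (-0.9331, +0.3597)
n_3 = (-0.9419, -0.3360)
n_4 = (+0.0984, -0.9951)
n_5 = (+0.9610, +0.2766)
  (0,1): δ = 134.25°  ·
  (0,2): δ = 73.28°  ·
  (0,3): δ = 32.57°  ·
  (0,4): δ = 43.45°  ·
  (0,5): δ = 143.85°  ·
  (1,2): δ = 119.03°  ·
  (1,3): δ = 78.32°  ·
  (1,4): δ = 2.30°  ✓
  (1,5): δ = 98.11°  ·
  (2,3): δ = 139.29°  ·
  (2,4): δ = 63.27°  ·
  (2,5): δ = 37.14°  ·
  (3,4): δ = 103.98°  ·
  (3,5): δ = 3.57°  ✓
  (4,5): δ = 79.59°  ·
antipodal pairs: 2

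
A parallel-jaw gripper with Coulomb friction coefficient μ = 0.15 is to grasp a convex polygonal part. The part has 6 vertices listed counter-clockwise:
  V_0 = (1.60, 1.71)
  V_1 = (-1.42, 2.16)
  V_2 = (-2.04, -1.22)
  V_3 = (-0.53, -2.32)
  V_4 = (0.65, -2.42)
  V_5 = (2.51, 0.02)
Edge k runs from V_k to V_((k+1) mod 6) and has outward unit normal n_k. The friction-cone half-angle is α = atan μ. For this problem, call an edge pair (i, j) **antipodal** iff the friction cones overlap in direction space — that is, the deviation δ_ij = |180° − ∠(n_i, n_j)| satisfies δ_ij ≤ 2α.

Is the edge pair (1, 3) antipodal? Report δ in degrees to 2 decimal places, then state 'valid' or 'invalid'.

α = atan 0.15 = 8.53°;  2α = 17.06°
edge 1: e_1 = (-0.62, -3.38);  n_1 = (-0.9836, +0.1804)
edge 3: e_3 = (+1.18, -0.10);  n_3 = (-0.0844, -0.9964)
∠(n_1, n_3) = 95.55°
δ = |180° − 95.55°| = 84.45°
84.45° > 2α = 17.06°  →  invalid

δ = 84.45°, invalid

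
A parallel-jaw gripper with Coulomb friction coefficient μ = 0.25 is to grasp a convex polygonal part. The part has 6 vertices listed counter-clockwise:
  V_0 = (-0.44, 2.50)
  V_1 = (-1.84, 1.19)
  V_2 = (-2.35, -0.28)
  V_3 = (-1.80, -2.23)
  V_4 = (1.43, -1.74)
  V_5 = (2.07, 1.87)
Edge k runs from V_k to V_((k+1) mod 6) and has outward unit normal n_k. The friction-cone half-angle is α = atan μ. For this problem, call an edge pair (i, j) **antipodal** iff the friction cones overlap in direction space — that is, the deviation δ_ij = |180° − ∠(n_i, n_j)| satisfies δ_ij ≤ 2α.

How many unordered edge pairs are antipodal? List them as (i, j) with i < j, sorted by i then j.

α = atan 0.25 = 14.04°;  2α = 28.07°
n_0 = (-0.6832, +0.7302)
n_1 = (-0.9448, +0.3278)
n_2 = (-0.9624, -0.2715)
n_3 = (+0.1500, -0.9887)
n_4 = (+0.9846, -0.1746)
n_5 = (+0.2434, +0.9699)
  (0,1): δ = 152.23°  ·
  (0,2): δ = 117.35°  ·
  (0,3): δ = 34.47°  ·
  (0,4): δ = 36.85°  ·
  (0,5): δ = 122.81°  ·
  (1,2): δ = 145.12°  ·
  (1,3): δ = 62.24°  ·
  (1,4): δ = 9.08°  ✓
  (1,5): δ = 95.04°  ·
  (2,3): δ = 97.13°  ·
  (2,4): δ = 25.80°  ✓
  (2,5): δ = 60.16°  ·
  (3,4): δ = 108.68°  ·
  (3,5): δ = 22.72°  ✓
  (4,5): δ = 94.04°  ·
antipodal pairs: 3

count = 3; pairs: (1,4), (2,4), (3,5)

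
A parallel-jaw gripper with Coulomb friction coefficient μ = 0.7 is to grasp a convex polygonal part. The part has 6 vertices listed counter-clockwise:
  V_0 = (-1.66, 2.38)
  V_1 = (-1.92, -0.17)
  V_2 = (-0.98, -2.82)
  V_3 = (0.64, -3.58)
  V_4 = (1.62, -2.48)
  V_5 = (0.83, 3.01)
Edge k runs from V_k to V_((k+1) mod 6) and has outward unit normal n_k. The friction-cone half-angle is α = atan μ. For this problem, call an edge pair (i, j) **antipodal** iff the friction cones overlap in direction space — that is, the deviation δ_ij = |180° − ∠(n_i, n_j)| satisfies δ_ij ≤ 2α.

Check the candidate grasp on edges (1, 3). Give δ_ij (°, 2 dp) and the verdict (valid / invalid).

δ = 61.23°, valid

α = atan 0.7 = 34.99°;  2α = 69.98°
edge 1: e_1 = (+0.94, -2.65);  n_1 = (-0.9425, -0.3343)
edge 3: e_3 = (+0.98, +1.10);  n_3 = (+0.7467, -0.6652)
∠(n_1, n_3) = 118.77°
δ = |180° − 118.77°| = 61.23°
61.23° ≤ 2α = 69.98°  →  valid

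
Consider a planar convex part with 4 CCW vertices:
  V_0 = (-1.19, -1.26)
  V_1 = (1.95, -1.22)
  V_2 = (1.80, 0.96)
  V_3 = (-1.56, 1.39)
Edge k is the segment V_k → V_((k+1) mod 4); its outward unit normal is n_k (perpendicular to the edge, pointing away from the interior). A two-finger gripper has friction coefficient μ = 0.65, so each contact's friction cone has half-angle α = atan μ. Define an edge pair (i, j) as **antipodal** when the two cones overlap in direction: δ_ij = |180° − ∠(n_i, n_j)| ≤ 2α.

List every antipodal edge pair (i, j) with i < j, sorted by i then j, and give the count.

count = 2; pairs: (0,2), (1,3)

α = atan 0.65 = 33.02°;  2α = 66.05°
n_0 = (+0.0127, -0.9999)
n_1 = (+0.9976, +0.0686)
n_2 = (+0.1269, +0.9919)
n_3 = (-0.9904, -0.1383)
  (0,1): δ = 86.79°  ·
  (0,2): δ = 8.02°  ✓
  (0,3): δ = 97.22°  ·
  (1,2): δ = 101.23°  ·
  (1,3): δ = 4.01°  ✓
  (2,3): δ = 74.76°  ·
antipodal pairs: 2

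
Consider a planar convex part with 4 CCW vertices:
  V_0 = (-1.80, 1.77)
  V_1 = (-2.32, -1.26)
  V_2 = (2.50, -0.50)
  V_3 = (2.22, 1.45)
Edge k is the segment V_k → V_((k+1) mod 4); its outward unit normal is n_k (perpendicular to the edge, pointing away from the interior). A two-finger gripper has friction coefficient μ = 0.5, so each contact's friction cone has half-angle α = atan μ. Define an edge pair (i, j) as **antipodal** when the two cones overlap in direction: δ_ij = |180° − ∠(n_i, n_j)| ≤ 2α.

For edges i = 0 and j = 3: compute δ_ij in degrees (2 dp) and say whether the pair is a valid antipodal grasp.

α = atan 0.5 = 26.57°;  2α = 53.13°
edge 0: e_0 = (-0.52, -3.03);  n_0 = (-0.9856, +0.1691)
edge 3: e_3 = (-4.02, +0.32);  n_3 = (+0.0794, +0.9968)
∠(n_0, n_3) = 84.81°
δ = |180° − 84.81°| = 95.19°
95.19° > 2α = 53.13°  →  invalid

δ = 95.19°, invalid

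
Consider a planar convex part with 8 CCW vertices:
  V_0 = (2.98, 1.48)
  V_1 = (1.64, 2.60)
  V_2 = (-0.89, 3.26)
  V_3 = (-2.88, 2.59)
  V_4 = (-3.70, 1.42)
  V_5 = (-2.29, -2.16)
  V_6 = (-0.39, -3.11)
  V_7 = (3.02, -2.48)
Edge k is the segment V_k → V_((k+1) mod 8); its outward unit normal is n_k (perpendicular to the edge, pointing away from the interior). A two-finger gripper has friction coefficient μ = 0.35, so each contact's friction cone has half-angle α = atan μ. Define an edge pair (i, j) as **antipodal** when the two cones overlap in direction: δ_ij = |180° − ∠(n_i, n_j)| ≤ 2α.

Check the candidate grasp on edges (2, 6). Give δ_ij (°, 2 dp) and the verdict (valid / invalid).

α = atan 0.35 = 19.29°;  2α = 38.58°
edge 2: e_2 = (-1.99, -0.67);  n_2 = (-0.3191, +0.9477)
edge 6: e_6 = (+3.41, +0.63);  n_6 = (+0.1817, -0.9834)
∠(n_2, n_6) = 171.86°
δ = |180° − 171.86°| = 8.14°
8.14° ≤ 2α = 38.58°  →  valid

δ = 8.14°, valid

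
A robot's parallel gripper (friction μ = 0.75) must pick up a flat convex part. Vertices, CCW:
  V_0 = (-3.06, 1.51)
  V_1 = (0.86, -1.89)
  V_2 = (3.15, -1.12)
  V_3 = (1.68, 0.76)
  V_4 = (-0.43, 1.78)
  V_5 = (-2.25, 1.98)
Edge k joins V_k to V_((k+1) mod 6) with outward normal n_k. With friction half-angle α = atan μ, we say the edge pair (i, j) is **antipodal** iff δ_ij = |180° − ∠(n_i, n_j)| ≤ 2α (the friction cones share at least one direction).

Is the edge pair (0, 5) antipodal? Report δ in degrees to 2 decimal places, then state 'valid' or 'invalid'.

δ = 71.06°, valid

α = atan 0.75 = 36.87°;  2α = 73.74°
edge 0: e_0 = (+3.92, -3.40);  n_0 = (-0.6552, -0.7554)
edge 5: e_5 = (-0.81, -0.47);  n_5 = (-0.5019, +0.8649)
∠(n_0, n_5) = 108.94°
δ = |180° − 108.94°| = 71.06°
71.06° ≤ 2α = 73.74°  →  valid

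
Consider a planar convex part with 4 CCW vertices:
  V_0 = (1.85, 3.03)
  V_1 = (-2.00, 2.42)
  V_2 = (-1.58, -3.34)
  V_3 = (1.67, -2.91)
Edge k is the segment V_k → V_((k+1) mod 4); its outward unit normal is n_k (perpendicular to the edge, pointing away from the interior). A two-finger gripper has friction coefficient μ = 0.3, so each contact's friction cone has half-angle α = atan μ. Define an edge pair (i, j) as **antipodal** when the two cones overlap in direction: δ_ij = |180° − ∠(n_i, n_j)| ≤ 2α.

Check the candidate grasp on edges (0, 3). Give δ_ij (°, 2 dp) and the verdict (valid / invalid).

α = atan 0.3 = 16.70°;  2α = 33.40°
edge 0: e_0 = (-3.85, -0.61);  n_0 = (-0.1565, +0.9877)
edge 3: e_3 = (+0.18, +5.94);  n_3 = (+0.9995, -0.0303)
∠(n_0, n_3) = 100.74°
δ = |180° − 100.74°| = 79.26°
79.26° > 2α = 33.40°  →  invalid

δ = 79.26°, invalid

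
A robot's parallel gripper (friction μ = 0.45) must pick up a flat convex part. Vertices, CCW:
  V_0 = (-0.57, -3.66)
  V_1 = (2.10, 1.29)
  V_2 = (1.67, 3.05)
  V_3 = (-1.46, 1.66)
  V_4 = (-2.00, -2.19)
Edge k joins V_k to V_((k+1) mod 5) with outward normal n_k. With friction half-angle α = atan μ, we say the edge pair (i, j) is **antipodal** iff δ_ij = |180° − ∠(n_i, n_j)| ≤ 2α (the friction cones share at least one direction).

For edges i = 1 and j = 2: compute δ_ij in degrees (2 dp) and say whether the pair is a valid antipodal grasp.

α = atan 0.45 = 24.23°;  2α = 48.46°
edge 1: e_1 = (-0.43, +1.76);  n_1 = (+0.9714, +0.2373)
edge 2: e_2 = (-3.13, -1.39);  n_2 = (-0.4059, +0.9139)
∠(n_1, n_2) = 100.22°
δ = |180° − 100.22°| = 79.78°
79.78° > 2α = 48.46°  →  invalid

δ = 79.78°, invalid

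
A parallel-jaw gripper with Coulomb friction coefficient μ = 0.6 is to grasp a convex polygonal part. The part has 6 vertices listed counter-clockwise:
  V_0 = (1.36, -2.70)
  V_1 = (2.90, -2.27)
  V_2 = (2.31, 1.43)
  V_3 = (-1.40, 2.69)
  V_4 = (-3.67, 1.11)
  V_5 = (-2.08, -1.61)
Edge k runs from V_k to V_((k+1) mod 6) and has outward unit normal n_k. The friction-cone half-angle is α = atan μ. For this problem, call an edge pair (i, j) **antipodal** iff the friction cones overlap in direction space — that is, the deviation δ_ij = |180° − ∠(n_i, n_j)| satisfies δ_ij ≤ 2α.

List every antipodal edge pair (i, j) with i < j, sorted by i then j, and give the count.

count = 6; pairs: (0,2), (0,3), (1,4), (2,4), (2,5), (3,5)

α = atan 0.6 = 30.96°;  2α = 61.93°
n_0 = (+0.2689, -0.9632)
n_1 = (+0.9875, +0.1575)
n_2 = (+0.3216, +0.9469)
n_3 = (-0.5713, +0.8208)
n_4 = (-0.8633, -0.5047)
n_5 = (-0.3021, -0.9533)
  (0,1): δ = 96.54°  ·
  (0,2): δ = 34.36°  ✓
  (0,3): δ = 19.24°  ✓
  (0,4): δ = 104.71°  ·
  (0,5): δ = 146.82°  ·
  (1,2): δ = 117.82°  ·
  (1,3): δ = 64.22°  ·
  (1,4): δ = 21.25°  ✓
  (1,5): δ = 63.36°  ·
  (2,3): δ = 126.40°  ·
  (2,4): δ = 40.93°  ✓
  (2,5): δ = 1.18°  ✓
  (3,4): δ = 94.53°  ·
  (3,5): δ = 52.42°  ✓
  (4,5): δ = 137.89°  ·
antipodal pairs: 6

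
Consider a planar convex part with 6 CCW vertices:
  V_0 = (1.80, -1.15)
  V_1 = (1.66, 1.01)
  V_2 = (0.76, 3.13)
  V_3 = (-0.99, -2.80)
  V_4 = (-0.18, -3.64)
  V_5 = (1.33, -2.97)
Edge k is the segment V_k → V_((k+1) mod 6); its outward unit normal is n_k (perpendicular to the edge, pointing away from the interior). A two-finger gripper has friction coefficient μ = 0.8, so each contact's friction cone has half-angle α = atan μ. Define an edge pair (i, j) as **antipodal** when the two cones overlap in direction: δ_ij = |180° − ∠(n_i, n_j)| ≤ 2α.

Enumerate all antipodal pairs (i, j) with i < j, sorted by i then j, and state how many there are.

α = atan 0.8 = 38.66°;  2α = 77.32°
n_0 = (+0.9979, +0.0647)
n_1 = (+0.9205, +0.3908)
n_2 = (-0.9591, +0.2830)
n_3 = (-0.7198, -0.6941)
n_4 = (+0.4056, -0.9141)
n_5 = (+0.9682, -0.2500)
  (0,1): δ = 160.71°  ·
  (0,2): δ = 20.15°  ✓
  (0,3): δ = 40.25°  ✓
  (0,4): δ = 110.22°  ·
  (0,5): δ = 161.81°  ·
  (1,2): δ = 39.44°  ✓
  (1,3): δ = 20.96°  ✓
  (1,4): δ = 90.92°  ·
  (1,5): δ = 142.52°  ·
  (2,3): δ = 119.60°  ·
  (2,4): δ = 49.63°  ✓
  (2,5): δ = 1.96°  ✓
  (3,4): δ = 110.03°  ·
  (3,5): δ = 58.44°  ✓
  (4,5): δ = 128.41°  ·
antipodal pairs: 7

count = 7; pairs: (0,2), (0,3), (1,2), (1,3), (2,4), (2,5), (3,5)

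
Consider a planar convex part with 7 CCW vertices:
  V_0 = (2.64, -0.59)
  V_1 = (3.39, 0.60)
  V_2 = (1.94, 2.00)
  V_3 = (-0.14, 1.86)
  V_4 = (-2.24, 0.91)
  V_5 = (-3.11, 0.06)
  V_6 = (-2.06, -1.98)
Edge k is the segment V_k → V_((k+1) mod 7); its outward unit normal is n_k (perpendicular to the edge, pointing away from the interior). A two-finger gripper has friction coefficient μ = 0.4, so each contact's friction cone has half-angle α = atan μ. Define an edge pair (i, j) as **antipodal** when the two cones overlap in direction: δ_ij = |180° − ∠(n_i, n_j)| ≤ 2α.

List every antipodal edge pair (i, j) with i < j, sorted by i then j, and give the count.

count = 6; pairs: (0,3), (0,4), (1,5), (2,6), (3,6), (4,6)

α = atan 0.4 = 21.80°;  2α = 43.60°
n_0 = (+0.8460, -0.5332)
n_1 = (+0.6946, +0.7194)
n_2 = (-0.0672, +0.9977)
n_3 = (-0.4122, +0.9111)
n_4 = (-0.6988, +0.7153)
n_5 = (-0.8891, -0.4576)
n_6 = (+0.2836, -0.9589)
  (0,1): δ = 101.77°  ·
  (0,2): δ = 53.93°  ·
  (0,3): δ = 33.44°  ✓
  (0,4): δ = 13.44°  ✓
  (0,5): δ = 59.46°  ·
  (0,6): δ = 138.70°  ·
  (1,2): δ = 132.15°  ·
  (1,3): δ = 111.66°  ·
  (1,4): δ = 91.67°  ·
  (1,5): δ = 18.77°  ✓
  (1,6): δ = 60.47°  ·
  (2,3): δ = 159.51°  ·
  (2,4): δ = 139.52°  ·
  (2,5): δ = 66.62°  ·
  (2,6): δ = 12.62°  ✓
  (3,4): δ = 160.01°  ·
  (3,5): δ = 87.11°  ·
  (3,6): δ = 7.87°  ✓
  (4,5): δ = 107.10°  ·
  (4,6): δ = 27.86°  ✓
  (5,6): δ = 100.76°  ·
antipodal pairs: 6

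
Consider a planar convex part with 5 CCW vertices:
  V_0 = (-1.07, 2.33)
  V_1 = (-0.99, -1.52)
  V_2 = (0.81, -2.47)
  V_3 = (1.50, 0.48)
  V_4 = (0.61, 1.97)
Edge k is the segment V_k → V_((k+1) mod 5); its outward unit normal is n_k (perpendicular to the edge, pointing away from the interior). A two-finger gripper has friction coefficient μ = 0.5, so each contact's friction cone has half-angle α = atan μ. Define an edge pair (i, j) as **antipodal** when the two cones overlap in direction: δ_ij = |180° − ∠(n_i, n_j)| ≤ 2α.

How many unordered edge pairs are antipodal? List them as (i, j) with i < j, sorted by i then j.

count = 4; pairs: (0,2), (0,3), (1,3), (1,4)

α = atan 0.5 = 26.57°;  2α = 53.13°
n_0 = (-0.9998, -0.0208)
n_1 = (-0.4668, -0.8844)
n_2 = (+0.9737, -0.2278)
n_3 = (+0.8585, +0.5128)
n_4 = (+0.2095, +0.9778)
  (0,1): δ = 119.01°  ·
  (0,2): δ = 14.36°  ✓
  (0,3): δ = 29.66°  ✓
  (0,4): δ = 76.71°  ·
  (1,2): δ = 75.34°  ·
  (1,3): δ = 31.33°  ✓
  (1,4): δ = 15.73°  ✓
  (2,3): δ = 135.98°  ·
  (2,4): δ = 88.93°  ·
  (3,4): δ = 132.95°  ·
antipodal pairs: 4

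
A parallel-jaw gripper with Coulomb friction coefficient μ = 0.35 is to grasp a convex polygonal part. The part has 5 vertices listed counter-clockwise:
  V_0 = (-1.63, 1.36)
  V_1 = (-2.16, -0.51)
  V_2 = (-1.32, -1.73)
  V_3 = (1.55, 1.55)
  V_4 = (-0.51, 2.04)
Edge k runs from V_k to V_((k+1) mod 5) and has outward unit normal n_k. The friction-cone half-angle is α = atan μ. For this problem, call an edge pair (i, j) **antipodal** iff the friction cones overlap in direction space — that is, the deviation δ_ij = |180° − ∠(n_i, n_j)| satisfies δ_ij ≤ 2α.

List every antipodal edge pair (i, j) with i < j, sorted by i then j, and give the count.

count = 2; pairs: (0,2), (2,4)

α = atan 0.35 = 19.29°;  2α = 38.58°
n_0 = (-0.9621, +0.2727)
n_1 = (-0.8236, -0.5671)
n_2 = (+0.7526, -0.6585)
n_3 = (+0.2314, +0.9729)
n_4 = (-0.5190, +0.8548)
  (0,1): δ = 129.63°  ·
  (0,2): δ = 25.36°  ✓
  (0,3): δ = 92.44°  ·
  (0,4): δ = 137.09°  ·
  (1,2): δ = 75.73°  ·
  (1,3): δ = 42.07°  ·
  (1,4): δ = 86.72°  ·
  (2,3): δ = 62.19°  ·
  (2,4): δ = 17.55°  ✓
  (3,4): δ = 135.36°  ·
antipodal pairs: 2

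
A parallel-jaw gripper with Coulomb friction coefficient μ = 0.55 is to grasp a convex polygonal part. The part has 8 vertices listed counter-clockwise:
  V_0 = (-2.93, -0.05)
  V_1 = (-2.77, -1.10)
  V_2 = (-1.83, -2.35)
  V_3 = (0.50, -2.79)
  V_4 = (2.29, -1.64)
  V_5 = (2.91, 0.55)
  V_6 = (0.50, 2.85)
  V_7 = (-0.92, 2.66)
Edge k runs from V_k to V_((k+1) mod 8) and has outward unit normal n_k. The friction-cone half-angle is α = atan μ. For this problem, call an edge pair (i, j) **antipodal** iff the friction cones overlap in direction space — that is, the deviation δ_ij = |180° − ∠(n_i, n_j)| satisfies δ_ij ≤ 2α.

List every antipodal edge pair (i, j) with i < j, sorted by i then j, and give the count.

count = 9; pairs: (0,4), (0,5), (1,4), (1,5), (2,5), (2,6), (3,6), (3,7), (4,7)

α = atan 0.55 = 28.81°;  2α = 57.62°
n_0 = (-0.9886, -0.1506)
n_1 = (-0.7992, -0.6010)
n_2 = (-0.1856, -0.9826)
n_3 = (+0.5405, -0.8413)
n_4 = (+0.9622, -0.2724)
n_5 = (+0.6904, +0.7234)
n_6 = (-0.1326, +0.9912)
n_7 = (-0.8032, +0.5957)
  (0,1): δ = 151.72°  ·
  (0,2): δ = 109.36°  ·
  (0,3): δ = 65.95°  ·
  (0,4): δ = 24.47°  ✓
  (0,5): δ = 37.67°  ✓
  (0,6): δ = 88.96°  ·
  (0,7): δ = 134.77°  ·
  (1,2): δ = 137.64°  ·
  (1,3): δ = 94.22°  ·
  (1,4): δ = 52.75°  ✓
  (1,5): δ = 9.39°  ✓
  (1,6): δ = 60.68°  ·
  (1,7): δ = 106.49°  ·
  (2,3): δ = 136.59°  ·
  (2,4): δ = 95.11°  ·
  (2,5): δ = 32.97°  ✓
  (2,6): δ = 18.31°  ✓
  (2,7): δ = 64.13°  ·
  (3,4): δ = 138.53°  ·
  (3,5): δ = 76.38°  ·
  (3,6): δ = 25.10°  ✓
  (3,7): δ = 20.72°  ✓
  (4,5): δ = 117.86°  ·
  (4,6): δ = 66.57°  ·
  (4,7): δ = 20.76°  ✓
  (5,6): δ = 128.72°  ·
  (5,7): δ = 82.90°  ·
  (6,7): δ = 134.19°  ·
antipodal pairs: 9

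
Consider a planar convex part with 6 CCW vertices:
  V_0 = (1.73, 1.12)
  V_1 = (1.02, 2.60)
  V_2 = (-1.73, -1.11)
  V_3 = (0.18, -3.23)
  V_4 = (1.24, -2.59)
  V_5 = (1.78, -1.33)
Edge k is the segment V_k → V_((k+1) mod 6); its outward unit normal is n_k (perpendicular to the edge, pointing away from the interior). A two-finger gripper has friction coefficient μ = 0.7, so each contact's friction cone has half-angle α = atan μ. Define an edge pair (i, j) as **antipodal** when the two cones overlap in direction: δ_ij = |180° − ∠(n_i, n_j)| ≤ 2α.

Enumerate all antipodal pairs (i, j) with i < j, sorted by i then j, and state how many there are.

α = atan 0.7 = 34.99°;  2α = 69.98°
n_0 = (+0.9016, +0.4325)
n_1 = (-0.8034, +0.5955)
n_2 = (-0.7429, -0.6694)
n_3 = (+0.5169, -0.8561)
n_4 = (+0.9191, -0.3939)
n_5 = (+0.9998, +0.0204)
  (0,1): δ = 62.18°  ✓
  (0,2): δ = 16.39°  ✓
  (0,3): δ = 95.49°  ·
  (0,4): δ = 131.17°  ·
  (0,5): δ = 155.54°  ·
  (1,2): δ = 101.44°  ·
  (1,3): δ = 22.33°  ✓
  (1,4): δ = 13.35°  ✓
  (1,5): δ = 37.72°  ✓
  (2,3): δ = 100.89°  ·
  (2,4): δ = 65.22°  ✓
  (2,5): δ = 40.85°  ✓
  (3,4): δ = 144.32°  ·
  (3,5): δ = 119.95°  ·
  (4,5): δ = 155.63°  ·
antipodal pairs: 7

count = 7; pairs: (0,1), (0,2), (1,3), (1,4), (1,5), (2,4), (2,5)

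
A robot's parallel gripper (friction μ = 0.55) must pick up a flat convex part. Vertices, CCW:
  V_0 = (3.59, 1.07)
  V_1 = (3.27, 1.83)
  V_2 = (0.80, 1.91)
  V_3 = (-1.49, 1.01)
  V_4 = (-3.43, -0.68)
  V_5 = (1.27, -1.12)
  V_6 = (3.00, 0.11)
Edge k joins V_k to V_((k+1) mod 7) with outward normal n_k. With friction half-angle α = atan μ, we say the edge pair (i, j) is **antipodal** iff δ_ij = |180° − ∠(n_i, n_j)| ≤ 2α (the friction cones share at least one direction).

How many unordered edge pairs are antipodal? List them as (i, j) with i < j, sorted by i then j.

count = 8; pairs: (1,4), (1,5), (2,4), (2,5), (2,6), (3,4), (3,5), (3,6)

α = atan 0.55 = 28.81°;  2α = 57.62°
n_0 = (+0.9216, +0.3881)
n_1 = (+0.0324, +0.9995)
n_2 = (-0.3658, +0.9307)
n_3 = (-0.6569, +0.7540)
n_4 = (-0.0932, -0.9956)
n_5 = (+0.5795, -0.8150)
n_6 = (+0.8520, -0.5236)
  (0,1): δ = 114.69°  ·
  (0,2): δ = 91.38°  ·
  (0,3): δ = 71.77°  ·
  (0,4): δ = 61.82°  ·
  (0,5): δ = 102.58°  ·
  (0,6): δ = 125.59°  ·
  (1,2): δ = 156.69°  ·
  (1,3): δ = 137.08°  ·
  (1,4): δ = 3.49°  ✓
  (1,5): δ = 37.27°  ✓
  (1,6): δ = 60.28°  ·
  (2,3): δ = 160.40°  ·
  (2,4): δ = 26.80°  ✓
  (2,5): δ = 13.96°  ✓
  (2,6): δ = 36.97°  ✓
  (3,4): δ = 46.41°  ✓
  (3,5): δ = 5.65°  ✓
  (3,6): δ = 17.37°  ✓
  (4,5): δ = 139.24°  ·
  (4,6): δ = 116.23°  ·
  (5,6): δ = 156.99°  ·
antipodal pairs: 8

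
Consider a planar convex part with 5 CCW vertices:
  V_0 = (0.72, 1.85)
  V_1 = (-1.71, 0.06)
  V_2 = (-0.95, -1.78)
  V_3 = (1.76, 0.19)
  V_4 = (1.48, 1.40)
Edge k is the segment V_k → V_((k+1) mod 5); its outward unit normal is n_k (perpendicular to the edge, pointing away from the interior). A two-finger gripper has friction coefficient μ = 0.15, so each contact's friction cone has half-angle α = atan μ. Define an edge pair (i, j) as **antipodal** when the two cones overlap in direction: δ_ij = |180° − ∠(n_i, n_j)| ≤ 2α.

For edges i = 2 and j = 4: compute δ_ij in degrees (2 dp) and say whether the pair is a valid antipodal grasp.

α = atan 0.15 = 8.53°;  2α = 17.06°
edge 2: e_2 = (+2.71, +1.97);  n_2 = (+0.5880, -0.8089)
edge 4: e_4 = (-0.76, +0.45);  n_4 = (+0.5095, +0.8605)
∠(n_2, n_4) = 113.36°
δ = |180° − 113.36°| = 66.64°
66.64° > 2α = 17.06°  →  invalid

δ = 66.64°, invalid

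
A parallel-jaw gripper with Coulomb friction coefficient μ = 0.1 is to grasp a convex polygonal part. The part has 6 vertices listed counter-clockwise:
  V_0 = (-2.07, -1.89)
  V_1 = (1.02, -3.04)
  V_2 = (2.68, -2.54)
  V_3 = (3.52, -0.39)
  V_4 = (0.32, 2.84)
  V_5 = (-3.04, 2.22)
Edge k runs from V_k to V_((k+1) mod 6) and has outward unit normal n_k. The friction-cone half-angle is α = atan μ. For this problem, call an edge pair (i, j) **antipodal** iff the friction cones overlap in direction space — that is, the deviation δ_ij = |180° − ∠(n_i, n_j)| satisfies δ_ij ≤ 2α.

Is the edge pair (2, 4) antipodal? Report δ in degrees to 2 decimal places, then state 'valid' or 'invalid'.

α = atan 0.1 = 5.71°;  2α = 11.42°
edge 2: e_2 = (+0.84, +2.15);  n_2 = (+0.9314, -0.3639)
edge 4: e_4 = (-3.36, -0.62);  n_4 = (-0.1815, +0.9834)
∠(n_2, n_4) = 121.80°
δ = |180° − 121.80°| = 58.20°
58.20° > 2α = 11.42°  →  invalid

δ = 58.20°, invalid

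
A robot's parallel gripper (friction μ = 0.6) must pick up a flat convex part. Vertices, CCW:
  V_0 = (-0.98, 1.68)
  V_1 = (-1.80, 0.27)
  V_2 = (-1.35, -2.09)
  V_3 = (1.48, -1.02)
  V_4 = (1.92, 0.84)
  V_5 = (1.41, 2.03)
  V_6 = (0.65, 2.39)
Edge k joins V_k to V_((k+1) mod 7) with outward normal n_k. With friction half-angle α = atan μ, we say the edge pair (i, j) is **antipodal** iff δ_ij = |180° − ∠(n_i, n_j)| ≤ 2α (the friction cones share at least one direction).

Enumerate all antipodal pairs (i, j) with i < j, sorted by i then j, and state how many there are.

α = atan 0.6 = 30.96°;  2α = 61.93°
n_0 = (-0.8644, +0.5027)
n_1 = (-0.9823, -0.1873)
n_2 = (+0.3537, -0.9354)
n_3 = (+0.9731, -0.2302)
n_4 = (+0.9191, +0.3939)
n_5 = (+0.4281, +0.9037)
n_6 = (-0.3993, +0.9168)
  (0,1): δ = 139.02°  ·
  (0,2): δ = 39.11°  ✓
  (0,3): δ = 16.87°  ✓
  (0,4): δ = 53.38°  ✓
  (0,5): δ = 94.83°  ·
  (0,6): δ = 143.72°  ·
  (1,2): δ = 80.08°  ·
  (1,3): δ = 24.10°  ✓
  (1,4): δ = 12.40°  ✓
  (1,5): δ = 53.86°  ✓
  (1,6): δ = 102.74°  ·
  (2,3): δ = 124.02°  ·
  (2,4): δ = 87.51°  ·
  (2,5): δ = 46.06°  ✓
  (2,6): δ = 2.83°  ✓
  (3,4): δ = 143.49°  ·
  (3,5): δ = 102.04°  ·
  (3,6): δ = 53.15°  ✓
  (4,5): δ = 138.54°  ·
  (4,6): δ = 89.66°  ·
  (5,6): δ = 131.12°  ·
antipodal pairs: 9

count = 9; pairs: (0,2), (0,3), (0,4), (1,3), (1,4), (1,5), (2,5), (2,6), (3,6)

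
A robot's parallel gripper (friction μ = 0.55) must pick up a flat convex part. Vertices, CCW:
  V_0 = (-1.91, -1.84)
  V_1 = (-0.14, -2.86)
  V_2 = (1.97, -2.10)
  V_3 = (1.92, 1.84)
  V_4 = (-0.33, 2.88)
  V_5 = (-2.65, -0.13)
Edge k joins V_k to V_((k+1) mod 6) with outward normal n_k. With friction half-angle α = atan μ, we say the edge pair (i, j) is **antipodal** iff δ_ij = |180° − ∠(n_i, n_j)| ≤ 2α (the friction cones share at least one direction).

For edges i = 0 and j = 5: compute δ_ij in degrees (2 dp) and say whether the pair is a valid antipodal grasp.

δ = 143.35°, invalid

α = atan 0.55 = 28.81°;  2α = 57.62°
edge 0: e_0 = (+1.77, -1.02);  n_0 = (-0.4993, -0.8664)
edge 5: e_5 = (+0.74, -1.71);  n_5 = (-0.9178, -0.3972)
∠(n_0, n_5) = 36.65°
δ = |180° − 36.65°| = 143.35°
143.35° > 2α = 57.62°  →  invalid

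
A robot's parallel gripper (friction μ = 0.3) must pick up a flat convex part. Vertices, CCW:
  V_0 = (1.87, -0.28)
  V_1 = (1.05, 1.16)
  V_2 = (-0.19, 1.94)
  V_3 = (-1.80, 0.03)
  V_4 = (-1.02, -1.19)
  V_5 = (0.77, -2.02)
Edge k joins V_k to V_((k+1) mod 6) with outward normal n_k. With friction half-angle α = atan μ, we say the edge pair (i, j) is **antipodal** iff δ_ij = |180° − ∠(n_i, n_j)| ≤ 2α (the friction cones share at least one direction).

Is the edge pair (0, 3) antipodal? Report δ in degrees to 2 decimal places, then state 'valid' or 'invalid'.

δ = 2.93°, valid

α = atan 0.3 = 16.70°;  2α = 33.40°
edge 0: e_0 = (-0.82, +1.44);  n_0 = (+0.8690, +0.4948)
edge 3: e_3 = (+0.78, -1.22);  n_3 = (-0.8425, -0.5387)
∠(n_0, n_3) = 177.07°
δ = |180° − 177.07°| = 2.93°
2.93° ≤ 2α = 33.40°  →  valid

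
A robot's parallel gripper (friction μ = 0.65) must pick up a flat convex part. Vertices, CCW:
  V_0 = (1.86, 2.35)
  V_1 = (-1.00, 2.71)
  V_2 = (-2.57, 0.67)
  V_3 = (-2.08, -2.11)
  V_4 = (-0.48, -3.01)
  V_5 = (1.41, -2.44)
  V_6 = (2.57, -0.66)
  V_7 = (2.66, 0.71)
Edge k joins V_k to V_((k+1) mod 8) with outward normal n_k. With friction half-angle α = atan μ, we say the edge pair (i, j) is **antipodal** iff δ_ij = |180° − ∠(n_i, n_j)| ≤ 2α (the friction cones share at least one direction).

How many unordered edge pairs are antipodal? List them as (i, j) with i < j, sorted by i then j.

count = 12; pairs: (0,3), (0,4), (0,5), (1,4), (1,5), (1,6), (1,7), (2,5), (2,6), (2,7), (3,6), (3,7)

α = atan 0.65 = 33.02°;  2α = 66.05°
n_0 = (+0.1249, +0.9922)
n_1 = (-0.7925, +0.6099)
n_2 = (-0.9848, -0.1736)
n_3 = (-0.4903, -0.8716)
n_4 = (+0.2887, -0.9574)
n_5 = (+0.8378, -0.5460)
n_6 = (+0.9978, -0.0656)
n_7 = (+0.8988, +0.4384)
  (0,1): δ = 120.41°  ·
  (0,2): δ = 72.83°  ·
  (0,3): δ = 22.18°  ✓
  (0,4): δ = 23.96°  ✓
  (0,5): δ = 64.08°  ✓
  (0,6): δ = 93.42°  ·
  (0,7): δ = 123.18°  ·
  (1,2): δ = 132.42°  ·
  (1,3): δ = 81.78°  ·
  (1,4): δ = 35.64°  ✓
  (1,5): δ = 4.49°  ✓
  (1,6): δ = 33.82°  ✓
  (1,7): δ = 63.59°  ✓
  (2,3): δ = 129.35°  ·
  (2,4): δ = 83.21°  ·
  (2,5): δ = 43.09°  ✓
  (2,6): δ = 13.75°  ✓
  (2,7): δ = 16.01°  ✓
  (3,4): δ = 133.86°  ·
  (3,5): δ = 93.73°  ·
  (3,6): δ = 64.40°  ✓
  (3,7): δ = 34.64°  ✓
  (4,5): δ = 139.87°  ·
  (4,6): δ = 110.54°  ·
  (4,7): δ = 80.78°  ·
  (5,6): δ = 150.67°  ·
  (5,7): δ = 120.90°  ·
  (6,7): δ = 150.24°  ·
antipodal pairs: 12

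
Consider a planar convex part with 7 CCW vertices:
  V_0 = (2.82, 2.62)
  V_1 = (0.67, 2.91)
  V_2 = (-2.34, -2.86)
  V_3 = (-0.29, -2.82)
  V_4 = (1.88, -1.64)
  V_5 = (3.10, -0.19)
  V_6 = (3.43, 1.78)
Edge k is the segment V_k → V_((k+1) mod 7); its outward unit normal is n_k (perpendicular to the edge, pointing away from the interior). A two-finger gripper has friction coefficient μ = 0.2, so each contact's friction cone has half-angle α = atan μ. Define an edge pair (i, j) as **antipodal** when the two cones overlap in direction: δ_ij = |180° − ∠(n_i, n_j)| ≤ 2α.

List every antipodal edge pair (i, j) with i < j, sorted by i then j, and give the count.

α = atan 0.2 = 11.31°;  2α = 22.62°
n_0 = (+0.1337, +0.9910)
n_1 = (-0.8866, +0.4625)
n_2 = (+0.0195, -0.9998)
n_3 = (+0.4777, -0.8785)
n_4 = (+0.7652, -0.6438)
n_5 = (+0.9863, -0.1652)
n_6 = (+0.8092, +0.5876)
  (0,1): δ = 109.87°  ·
  (0,2): δ = 8.80°  ✓
  (0,3): δ = 36.22°  ·
  (0,4): δ = 57.61°  ·
  (0,5): δ = 88.17°  ·
  (0,6): δ = 133.67°  ·
  (1,2): δ = 61.33°  ·
  (1,3): δ = 33.91°  ·
  (1,4): δ = 12.53°  ✓
  (1,5): δ = 18.04°  ✓
  (1,6): δ = 63.54°  ·
  (2,3): δ = 152.58°  ·
  (2,4): δ = 131.19°  ·
  (2,5): δ = 100.63°  ·
  (2,6): δ = 55.13°  ·
  (3,4): δ = 158.61°  ·
  (3,5): δ = 128.05°  ·
  (3,6): δ = 82.55°  ·
  (4,5): δ = 149.43°  ·
  (4,6): δ = 103.94°  ·
  (5,6): δ = 134.50°  ·
antipodal pairs: 3

count = 3; pairs: (0,2), (1,4), (1,5)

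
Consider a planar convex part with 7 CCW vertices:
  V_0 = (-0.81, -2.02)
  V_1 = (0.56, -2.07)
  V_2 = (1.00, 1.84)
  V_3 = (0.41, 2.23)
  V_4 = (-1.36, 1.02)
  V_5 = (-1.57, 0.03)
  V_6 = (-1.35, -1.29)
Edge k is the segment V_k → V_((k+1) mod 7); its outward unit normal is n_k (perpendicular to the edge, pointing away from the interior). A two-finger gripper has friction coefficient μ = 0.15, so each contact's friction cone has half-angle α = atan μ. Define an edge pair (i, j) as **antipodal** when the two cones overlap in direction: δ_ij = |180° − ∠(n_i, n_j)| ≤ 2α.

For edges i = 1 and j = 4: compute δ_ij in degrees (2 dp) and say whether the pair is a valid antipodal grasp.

δ = 5.56°, valid

α = atan 0.15 = 8.53°;  2α = 17.06°
edge 1: e_1 = (+0.44, +3.91);  n_1 = (+0.9937, -0.1118)
edge 4: e_4 = (-0.21, -0.99);  n_4 = (-0.9782, +0.2075)
∠(n_1, n_4) = 174.44°
δ = |180° − 174.44°| = 5.56°
5.56° ≤ 2α = 17.06°  →  valid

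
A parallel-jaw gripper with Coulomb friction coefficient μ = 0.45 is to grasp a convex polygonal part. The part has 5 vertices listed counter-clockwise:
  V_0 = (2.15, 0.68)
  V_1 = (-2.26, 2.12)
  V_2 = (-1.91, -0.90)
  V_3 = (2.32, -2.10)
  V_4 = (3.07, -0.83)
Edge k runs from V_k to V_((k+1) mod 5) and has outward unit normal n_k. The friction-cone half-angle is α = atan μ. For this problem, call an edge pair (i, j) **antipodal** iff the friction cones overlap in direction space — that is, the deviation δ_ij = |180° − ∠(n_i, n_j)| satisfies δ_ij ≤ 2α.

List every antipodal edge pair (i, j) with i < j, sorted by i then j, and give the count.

α = atan 0.45 = 24.23°;  2α = 48.46°
n_0 = (+0.3104, +0.9506)
n_1 = (-0.9934, -0.1151)
n_2 = (-0.2729, -0.9620)
n_3 = (+0.8611, -0.5085)
n_4 = (+0.8540, +0.5203)
  (0,1): δ = 65.31°  ·
  (0,2): δ = 2.25°  ✓
  (0,3): δ = 77.52°  ·
  (0,4): δ = 139.44°  ·
  (1,2): δ = 112.45°  ·
  (1,3): δ = 37.17°  ✓
  (1,4): δ = 24.74°  ✓
  (2,3): δ = 104.73°  ·
  (2,4): δ = 42.81°  ✓
  (3,4): δ = 118.08°  ·
antipodal pairs: 4

count = 4; pairs: (0,2), (1,3), (1,4), (2,4)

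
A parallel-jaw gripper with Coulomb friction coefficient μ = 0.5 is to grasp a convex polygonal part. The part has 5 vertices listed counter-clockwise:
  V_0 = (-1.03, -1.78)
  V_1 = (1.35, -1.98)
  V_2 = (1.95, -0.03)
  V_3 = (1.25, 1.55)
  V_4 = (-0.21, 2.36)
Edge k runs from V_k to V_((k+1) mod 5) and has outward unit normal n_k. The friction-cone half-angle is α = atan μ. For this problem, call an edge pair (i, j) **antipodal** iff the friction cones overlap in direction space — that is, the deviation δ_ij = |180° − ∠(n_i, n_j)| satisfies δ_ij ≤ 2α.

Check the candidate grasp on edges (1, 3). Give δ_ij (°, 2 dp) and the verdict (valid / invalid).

δ = 101.92°, invalid

α = atan 0.5 = 26.57°;  2α = 53.13°
edge 1: e_1 = (+0.60, +1.95);  n_1 = (+0.9558, -0.2941)
edge 3: e_3 = (-1.46, +0.81);  n_3 = (+0.4851, +0.8744)
∠(n_1, n_3) = 78.08°
δ = |180° − 78.08°| = 101.92°
101.92° > 2α = 53.13°  →  invalid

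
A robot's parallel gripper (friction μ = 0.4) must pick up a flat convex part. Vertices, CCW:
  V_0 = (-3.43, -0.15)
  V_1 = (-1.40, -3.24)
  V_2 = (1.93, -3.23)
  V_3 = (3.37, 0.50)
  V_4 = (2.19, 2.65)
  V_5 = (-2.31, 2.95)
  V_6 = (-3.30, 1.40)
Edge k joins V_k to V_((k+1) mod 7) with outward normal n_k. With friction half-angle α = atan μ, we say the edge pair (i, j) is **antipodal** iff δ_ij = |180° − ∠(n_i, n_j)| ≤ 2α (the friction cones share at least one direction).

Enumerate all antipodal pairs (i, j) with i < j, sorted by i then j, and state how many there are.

count = 5; pairs: (0,3), (1,4), (2,5), (2,6), (3,6)

α = atan 0.4 = 21.80°;  2α = 43.60°
n_0 = (-0.8358, -0.5491)
n_1 = (+0.0030, -1.0000)
n_2 = (+0.9329, -0.3602)
n_3 = (+0.8766, +0.4811)
n_4 = (+0.0665, +0.9978)
n_5 = (-0.8428, +0.5383)
n_6 = (-0.9965, +0.0836)
  (0,1): δ = 123.13°  ·
  (0,2): δ = 54.41°  ·
  (0,3): δ = 4.54°  ✓
  (0,4): δ = 52.88°  ·
  (0,5): δ = 114.13°  ·
  (0,6): δ = 141.90°  ·
  (1,2): δ = 111.28°  ·
  (1,3): δ = 61.41°  ·
  (1,4): δ = 3.99°  ✓
  (1,5): δ = 57.26°  ·
  (1,6): δ = 85.03°  ·
  (2,3): δ = 130.13°  ·
  (2,4): δ = 72.70°  ·
  (2,5): δ = 11.46°  ✓
  (2,6): δ = 16.32°  ✓
  (3,4): δ = 122.57°  ·
  (3,5): δ = 61.33°  ·
  (3,6): δ = 33.55°  ✓
  (4,5): δ = 118.75°  ·
  (4,6): δ = 90.98°  ·
  (5,6): δ = 152.23°  ·
antipodal pairs: 5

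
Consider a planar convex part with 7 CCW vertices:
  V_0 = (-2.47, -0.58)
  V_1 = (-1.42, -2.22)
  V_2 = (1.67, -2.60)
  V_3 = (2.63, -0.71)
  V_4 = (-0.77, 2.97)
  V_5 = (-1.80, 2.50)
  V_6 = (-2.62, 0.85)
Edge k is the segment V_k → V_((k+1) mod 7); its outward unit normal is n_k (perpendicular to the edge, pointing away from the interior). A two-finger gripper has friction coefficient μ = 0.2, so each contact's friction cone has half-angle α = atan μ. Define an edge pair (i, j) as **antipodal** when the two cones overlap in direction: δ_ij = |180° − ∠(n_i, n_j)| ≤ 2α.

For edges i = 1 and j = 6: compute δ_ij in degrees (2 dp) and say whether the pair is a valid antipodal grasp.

α = atan 0.2 = 11.31°;  2α = 22.62°
edge 1: e_1 = (+3.09, -0.38);  n_1 = (-0.1221, -0.9925)
edge 6: e_6 = (+0.15, -1.43);  n_6 = (-0.9945, -0.1043)
∠(n_1, n_6) = 77.00°
δ = |180° − 77.00°| = 103.00°
103.00° > 2α = 22.62°  →  invalid

δ = 103.00°, invalid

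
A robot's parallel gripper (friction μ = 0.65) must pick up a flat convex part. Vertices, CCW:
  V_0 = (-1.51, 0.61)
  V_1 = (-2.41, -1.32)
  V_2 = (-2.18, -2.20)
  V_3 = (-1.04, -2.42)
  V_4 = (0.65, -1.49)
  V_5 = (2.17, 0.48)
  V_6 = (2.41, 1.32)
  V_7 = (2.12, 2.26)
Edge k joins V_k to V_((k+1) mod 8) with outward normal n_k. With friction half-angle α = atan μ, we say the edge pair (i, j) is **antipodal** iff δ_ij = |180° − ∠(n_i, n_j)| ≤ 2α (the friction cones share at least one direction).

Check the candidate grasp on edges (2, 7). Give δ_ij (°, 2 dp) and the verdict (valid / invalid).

δ = 35.37°, valid

α = atan 0.65 = 33.02°;  2α = 66.05°
edge 2: e_2 = (+1.14, -0.22);  n_2 = (-0.1895, -0.9819)
edge 7: e_7 = (-3.63, -1.65);  n_7 = (-0.4138, +0.9104)
∠(n_2, n_7) = 144.63°
δ = |180° − 144.63°| = 35.37°
35.37° ≤ 2α = 66.05°  →  valid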